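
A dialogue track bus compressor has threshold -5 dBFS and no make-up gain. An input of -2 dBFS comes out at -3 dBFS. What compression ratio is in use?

Input overshoot = -2 − (-5) = 3 dB; output overshoot = -3 − (-5) = 2 dB.
Ratio = 3 / 2 = 1.5.

1.5:1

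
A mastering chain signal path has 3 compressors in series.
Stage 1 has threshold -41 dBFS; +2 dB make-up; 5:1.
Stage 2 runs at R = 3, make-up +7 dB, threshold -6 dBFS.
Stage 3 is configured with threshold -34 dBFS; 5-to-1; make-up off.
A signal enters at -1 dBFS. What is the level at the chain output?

Stage 1: 40 dB above -41 dBFS, reduced 5:1 to 8 dB above → -33 dBFS; +2 dB make-up → -31 dBFS.
Stage 2: -31 dBFS ≤ -6 dBFS, so stage 2 doesn't engage; make-up brings it to -24 dBFS.
Stage 3: overshoot 10 dB → 10/5 = 2 dB → -32 dBFS.

-32 dBFS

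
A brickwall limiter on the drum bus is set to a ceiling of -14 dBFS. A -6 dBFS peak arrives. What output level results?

A brickwall limiter is an ∞:1 compressor: any input above the ceiling is clamped to -14 dBFS.

-14 dBFS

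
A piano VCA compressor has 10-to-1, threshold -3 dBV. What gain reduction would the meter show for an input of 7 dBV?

9 dB

The signal is 10 dB above threshold.
After 10:1 compression the overshoot becomes 10/10 = 1 dB.
So the signal is attenuated by 10 − 1 = 9 dB.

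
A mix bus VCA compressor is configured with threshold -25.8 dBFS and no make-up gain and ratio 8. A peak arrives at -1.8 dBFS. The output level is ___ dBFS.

-22.8 dBFS

The input is 24 dB above the -25.8 dBFS threshold.
At 8:1 the overshoot is divided by 8, leaving 3 dB above threshold.
Output = -25.8 + 3 = -22.8 dBFS.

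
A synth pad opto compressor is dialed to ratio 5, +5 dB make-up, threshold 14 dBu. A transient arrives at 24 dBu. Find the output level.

24 dBu sits 10 dB over threshold.
5:1 compression reduces that to 10/5 = 2 dB over.
That puts the output at 16 dBu; make-up adds 5 dB, giving 21 dBu.

21 dBu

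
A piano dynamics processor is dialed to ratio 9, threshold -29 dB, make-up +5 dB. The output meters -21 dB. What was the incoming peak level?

-2 dB

Remove make-up: -21 − 5 = -26 dB.
The compressed level sits -26 − (-29) = 3 dB over threshold.
Before 9:1 compression the overshoot was 3 × 9 = 27 dB, so input = -29 + 27 = -2 dB.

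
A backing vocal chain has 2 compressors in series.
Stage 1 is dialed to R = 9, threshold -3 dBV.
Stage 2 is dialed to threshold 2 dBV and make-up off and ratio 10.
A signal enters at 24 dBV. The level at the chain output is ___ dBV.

Stage 1: 27 dB above -3 dBV, reduced 9:1 to 3 dB above → 0 dBV.
Stage 2: 0 dBV is at or below the 2 dBV threshold — no compression; output 0 dBV.

0 dBV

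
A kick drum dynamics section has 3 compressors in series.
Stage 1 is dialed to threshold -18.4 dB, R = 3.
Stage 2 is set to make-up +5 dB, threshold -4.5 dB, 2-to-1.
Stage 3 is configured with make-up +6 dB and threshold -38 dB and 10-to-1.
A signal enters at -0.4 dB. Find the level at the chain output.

Stage 1: 18 dB above -18.4 dB, reduced 3:1 to 6 dB above → -12.4 dB.
Stage 2: below threshold (-12.4 ≤ -4.5); passes unchanged; make-up brings it to -7.4 dB.
Stage 3: overshoot 30.6 dB → 30.6/10 = 3.06 dB → -34.94 dB; +6 dB make-up → -28.94 dB.

-28.94 dB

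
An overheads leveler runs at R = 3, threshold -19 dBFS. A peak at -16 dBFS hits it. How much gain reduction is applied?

The signal is 3 dB above threshold.
After 3:1 compression the overshoot becomes 3/3 = 1 dB.
Gain reduction = 3 − 1 = 2 dB.

2 dB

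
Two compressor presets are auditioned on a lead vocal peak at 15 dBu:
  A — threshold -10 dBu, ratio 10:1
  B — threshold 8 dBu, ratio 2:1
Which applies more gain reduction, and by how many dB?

A, by 19 dB

A: GR = 25 − 25/10 = 22.5 dB.
B: GR = 7 − 7/2 = 3.5 dB.
A applies 19 dB more gain reduction.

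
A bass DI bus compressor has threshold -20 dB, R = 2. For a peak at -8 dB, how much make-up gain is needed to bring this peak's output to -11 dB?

Without make-up, output = threshold + overshoot/2 = -20 + 6 = -14 dB.
Gap to target: 3 dB.

3 dB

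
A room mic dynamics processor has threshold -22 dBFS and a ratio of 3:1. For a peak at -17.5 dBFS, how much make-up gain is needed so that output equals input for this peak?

3 dB

Without make-up, output = threshold + overshoot/3 = -22 + 1.5 = -20.5 dBFS.
Gap to target: 3 dB.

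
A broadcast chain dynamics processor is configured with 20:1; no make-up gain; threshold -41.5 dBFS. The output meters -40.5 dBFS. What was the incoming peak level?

-21.5 dBFS

Post-compression overshoot = -40.5 − (-41.5) = 1 dB.
Undo the ratio: input overshoot = 1 × 20 = 20 dB, giving input = -21.5 dBFS.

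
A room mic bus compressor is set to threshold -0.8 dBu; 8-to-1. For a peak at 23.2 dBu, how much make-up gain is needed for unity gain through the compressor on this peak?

Overshoot 24 dB → 24/8 = 3 dB after compression, so the compressed level is -0.8 + 3 = 2.2 dBu.
Make-up = target − compressed = 23.2 − 2.2 = 21 dB.

21 dB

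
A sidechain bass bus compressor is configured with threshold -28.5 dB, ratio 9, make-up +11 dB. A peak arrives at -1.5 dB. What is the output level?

-14.5 dB

Overshoot: -1.5 − (-28.5) = 27 dB.
At 9:1 the overshoot is divided by 9, leaving 3 dB above threshold.
Output = -28.5 + 3 = -25.5 dB; make-up adds 11 dB, giving -14.5 dB.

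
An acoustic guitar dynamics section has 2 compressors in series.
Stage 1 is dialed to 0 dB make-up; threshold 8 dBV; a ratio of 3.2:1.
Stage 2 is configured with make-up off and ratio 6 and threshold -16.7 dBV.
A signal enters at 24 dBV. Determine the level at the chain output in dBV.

-11.75 dBV

Stage 1: overshoot 16 dB → 16/3.2 = 5 dB → 13 dBV.
Stage 2: 29.7 dB above -16.7 dBV, reduced 6:1 to 4.95 dB above → -11.75 dBV.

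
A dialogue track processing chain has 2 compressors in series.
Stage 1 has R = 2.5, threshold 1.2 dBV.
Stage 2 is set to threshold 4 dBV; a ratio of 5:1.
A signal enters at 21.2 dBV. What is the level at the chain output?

Stage 1: 20 dB above 1.2 dBV, reduced 2.5:1 to 8 dB above → 9.2 dBV.
Stage 2: 9.2 dBV is 5.2 dB over 4 dBV; at 5:1 that becomes 1.04 dB over, giving 5.04 dBV.

5.04 dBV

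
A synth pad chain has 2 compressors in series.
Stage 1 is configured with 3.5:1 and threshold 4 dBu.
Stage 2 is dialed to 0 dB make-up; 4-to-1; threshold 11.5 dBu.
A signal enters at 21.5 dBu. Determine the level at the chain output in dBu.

9 dBu

Stage 1: 21.5 dBu is 17.5 dB over 4 dBu; at 3.5:1 that becomes 5 dB over, giving 9 dBu.
Stage 2: 9 dBu ≤ 11.5 dBu, so stage 2 doesn't engage; output 9 dBu.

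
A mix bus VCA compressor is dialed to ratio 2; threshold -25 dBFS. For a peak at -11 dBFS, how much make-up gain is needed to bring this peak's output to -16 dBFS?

Overshoot 14 dB → 14/2 = 7 dB after compression, so the compressed level is -25 + 7 = -18 dBFS.
Make-up = target − compressed = -16 − (-18) = 2 dB.

2 dB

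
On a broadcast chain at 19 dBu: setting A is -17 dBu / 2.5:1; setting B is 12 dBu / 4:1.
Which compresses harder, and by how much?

A, by 16.35 dB

A: 36 dB over, compressed to 14.4 dB over, so 21.6 dB of GR.
B: 7 dB over, compressed to 1.75 dB over, so 5.25 dB of GR.
A applies 16.35 dB more gain reduction.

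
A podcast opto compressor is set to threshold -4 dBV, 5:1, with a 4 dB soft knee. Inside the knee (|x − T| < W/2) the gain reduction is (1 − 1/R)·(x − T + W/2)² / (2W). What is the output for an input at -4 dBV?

x − T + W/2 = -4 − (-4) + 2 = 2.
GR = (1 − 1/5) × 2² / 8 = 0.8 × 4 / 8 = 0.4 dB.
Output = -4 − 0.4 = -4.4 dBV.

-4.4 dBV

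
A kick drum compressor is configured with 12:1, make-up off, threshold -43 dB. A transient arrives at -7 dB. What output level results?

The input is 36 dB above the -43 dB threshold.
The 36 dB excess becomes 3 dB after 12:1 reduction.
That puts the output at -40 dB.

-40 dB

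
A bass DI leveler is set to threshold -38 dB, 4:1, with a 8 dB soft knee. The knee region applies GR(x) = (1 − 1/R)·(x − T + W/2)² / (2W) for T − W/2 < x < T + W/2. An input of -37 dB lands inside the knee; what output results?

x − T + W/2 = -37 − (-38) + 4 = 5.
GR = (1 − 1/4) × 5² / 16 = 0.75 × 25 / 16 = 1.171875 dB.
Output = -37 − 1.171875 = -38.171875 dB.

-38.171875 dB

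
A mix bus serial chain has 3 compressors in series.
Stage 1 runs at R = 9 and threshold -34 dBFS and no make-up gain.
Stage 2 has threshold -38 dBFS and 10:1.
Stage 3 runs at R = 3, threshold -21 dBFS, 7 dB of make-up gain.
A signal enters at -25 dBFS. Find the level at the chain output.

-30.5 dBFS

Stage 1: overshoot 9 dB → 9/9 = 1 dB → -33 dBFS.
Stage 2: -33 dBFS is 5 dB over -38 dBFS; at 10:1 that becomes 0.5 dB over, giving -37.5 dBFS.
Stage 3: -37.5 dBFS is at or below the -21 dBFS threshold — no compression; make-up brings it to -30.5 dBFS.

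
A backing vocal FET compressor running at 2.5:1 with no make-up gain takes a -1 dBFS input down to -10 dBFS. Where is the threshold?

-16 dBFS

Gain reduction = -1 − (-10) = 9 dB; output overshoot = GR / (R − 1) = 9 / 1.5 = 6 dB.
Threshold = output − output overshoot = -10 − 6 = -16 dBFS.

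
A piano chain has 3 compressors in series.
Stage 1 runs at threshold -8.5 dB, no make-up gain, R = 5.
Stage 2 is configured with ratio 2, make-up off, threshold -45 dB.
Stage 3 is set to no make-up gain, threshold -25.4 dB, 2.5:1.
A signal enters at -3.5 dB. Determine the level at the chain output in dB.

Stage 1: 5 dB above -8.5 dB, reduced 5:1 to 1 dB above → -7.5 dB.
Stage 2: -7.5 dB is 37.5 dB over -45 dB; at 2:1 that becomes 18.75 dB over, giving -26.25 dB.
Stage 3: below threshold (-26.25 ≤ -25.4); passes unchanged; output -26.25 dB.

-26.25 dB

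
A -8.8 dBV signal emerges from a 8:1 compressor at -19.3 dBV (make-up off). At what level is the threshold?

Let T be the threshold. Output overshoot = (input overshoot)/R, so -19.3 − T = (-8.8 − T)/8.
8·(-19.3 − T) = -8.8 − T → 7·T = -154.4 − (-8.8) = -145.6.
T = -145.6/7 = -20.8 dBV.

-20.8 dBV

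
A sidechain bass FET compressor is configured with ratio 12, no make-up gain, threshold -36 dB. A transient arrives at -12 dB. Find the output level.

Overshoot: -12 − (-36) = 24 dB.
At 12:1 the overshoot is divided by 12, leaving 2 dB above threshold.
That puts the output at -34 dB.

-34 dB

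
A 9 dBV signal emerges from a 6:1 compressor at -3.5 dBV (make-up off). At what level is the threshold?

-6 dBV

Input is 15 dB above T (since output overshoot × R = input overshoot: (-3.5 − T)·6 = 9 − T gives T = -6 dBV).
Check: -6 + (9 − (-6))/6 = -6 + 2.5 = -3.5 dBV. ✓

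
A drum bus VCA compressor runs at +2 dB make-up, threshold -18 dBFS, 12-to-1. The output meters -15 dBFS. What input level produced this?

Remove make-up: -15 − 2 = -17 dBFS.
The compressed level sits -17 − (-18) = 1 dB over threshold.
Before 12:1 compression the overshoot was 1 × 12 = 12 dB, so input = -18 + 12 = -6 dBFS.

-6 dBFS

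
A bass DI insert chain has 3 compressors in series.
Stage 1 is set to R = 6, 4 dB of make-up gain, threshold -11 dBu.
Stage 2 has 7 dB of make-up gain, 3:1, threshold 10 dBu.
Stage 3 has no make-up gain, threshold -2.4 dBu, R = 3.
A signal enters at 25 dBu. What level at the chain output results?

Stage 1: 25 dBu is 36 dB over -11 dBu; at 6:1 that becomes 6 dB over, giving -5 dBu; +4 dB make-up → -1 dBu.
Stage 2: -1 dBu is at or below the 10 dBu threshold — no compression; make-up brings it to 6 dBu.
Stage 3: 8.4 dB above -2.4 dBu, reduced 3:1 to 2.8 dB above → 0.4 dBu.

0.4 dBu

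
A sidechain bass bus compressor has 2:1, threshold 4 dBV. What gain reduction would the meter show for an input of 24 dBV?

10 dB

24 dBV exceeds the threshold by 20 dB.
After 2:1 compression the overshoot becomes 20/2 = 10 dB.
Gain reduction = 20 − 10 = 10 dB.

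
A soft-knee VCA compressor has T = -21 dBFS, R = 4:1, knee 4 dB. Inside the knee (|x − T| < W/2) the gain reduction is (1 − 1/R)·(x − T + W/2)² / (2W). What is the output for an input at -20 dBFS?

-20.84375 dBFS

x − T + W/2 = -20 − (-21) + 2 = 3.
GR = (1 − 1/4) × 3² / 8 = 0.75 × 9 / 8 = 0.84375 dB.
Output = -20 − 0.84375 = -20.84375 dBFS.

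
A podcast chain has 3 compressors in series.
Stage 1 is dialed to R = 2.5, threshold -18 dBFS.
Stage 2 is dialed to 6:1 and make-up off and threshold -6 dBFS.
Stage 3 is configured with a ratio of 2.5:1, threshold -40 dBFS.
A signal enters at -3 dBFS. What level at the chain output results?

Stage 1: overshoot 15 dB → 15/2.5 = 6 dB → -12 dBFS.
Stage 2: below threshold (-12 ≤ -6); passes unchanged; output -12 dBFS.
Stage 3: -12 dBFS is 28 dB over -40 dBFS; at 2.5:1 that becomes 11.2 dB over, giving -28.8 dBFS.

-28.8 dBFS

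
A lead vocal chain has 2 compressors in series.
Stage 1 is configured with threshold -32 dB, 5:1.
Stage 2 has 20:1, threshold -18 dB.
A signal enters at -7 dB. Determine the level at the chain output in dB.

Stage 1: -7 dB is 25 dB over -32 dB; at 5:1 that becomes 5 dB over, giving -27 dB.
Stage 2: -27 dB ≤ -18 dB, so stage 2 doesn't engage; output -27 dB.

-27 dB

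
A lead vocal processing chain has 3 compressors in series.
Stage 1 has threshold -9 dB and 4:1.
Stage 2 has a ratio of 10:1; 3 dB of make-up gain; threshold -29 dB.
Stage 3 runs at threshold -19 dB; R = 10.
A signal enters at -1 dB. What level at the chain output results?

-23.8 dB

Stage 1: 8 dB above -9 dB, reduced 4:1 to 2 dB above → -7 dB.
Stage 2: overshoot 22 dB → 22/10 = 2.2 dB → -26.8 dB; +3 dB make-up → -23.8 dB.
Stage 3: -23.8 dB ≤ -19 dB, so stage 3 doesn't engage; output -23.8 dB.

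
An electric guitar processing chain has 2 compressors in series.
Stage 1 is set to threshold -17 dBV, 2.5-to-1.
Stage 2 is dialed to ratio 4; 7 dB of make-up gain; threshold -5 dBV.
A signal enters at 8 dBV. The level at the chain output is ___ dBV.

0 dBV

Stage 1: 8 dBV is 25 dB over -17 dBV; at 2.5:1 that becomes 10 dB over, giving -7 dBV.
Stage 2: -7 dBV is at or below the -5 dBV threshold — no compression; make-up brings it to 0 dBV.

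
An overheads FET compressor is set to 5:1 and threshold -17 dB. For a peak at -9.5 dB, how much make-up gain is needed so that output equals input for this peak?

6 dB

Without make-up, output = threshold + overshoot/5 = -17 + 1.5 = -15.5 dB.
Gap to target: 6 dB.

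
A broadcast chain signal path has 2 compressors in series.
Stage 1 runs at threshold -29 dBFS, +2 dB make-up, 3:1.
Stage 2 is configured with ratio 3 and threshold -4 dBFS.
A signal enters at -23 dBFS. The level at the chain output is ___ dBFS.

-25 dBFS

Stage 1: -23 dBFS is 6 dB over -29 dBFS; at 3:1 that becomes 2 dB over, giving -27 dBFS; +2 dB make-up → -25 dBFS.
Stage 2: -25 dBFS is at or below the -4 dBFS threshold — no compression; output -25 dBFS.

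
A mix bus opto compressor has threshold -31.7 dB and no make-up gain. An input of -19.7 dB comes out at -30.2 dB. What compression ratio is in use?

Input overshoot = -19.7 − (-31.7) = 12 dB; output overshoot = -30.2 − (-31.7) = 1.5 dB.
Ratio = 12 / 1.5 = 8.

8:1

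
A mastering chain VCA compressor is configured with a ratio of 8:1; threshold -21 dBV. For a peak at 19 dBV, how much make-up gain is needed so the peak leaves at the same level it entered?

The peak compresses to -21 + 40/8 = -16 dBV.
To reach 19 dBV requires 19 − (-16) = 35 dB of make-up.

35 dB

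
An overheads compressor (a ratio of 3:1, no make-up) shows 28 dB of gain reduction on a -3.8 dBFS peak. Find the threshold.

-45.8 dBFS

Let T be the threshold. Output overshoot = (input overshoot)/R, so -31.8 − T = (-3.8 − T)/3.
3·(-31.8 − T) = -3.8 − T → 2·T = -95.4 − (-3.8) = -91.6.
T = -91.6/2 = -45.8 dBFS.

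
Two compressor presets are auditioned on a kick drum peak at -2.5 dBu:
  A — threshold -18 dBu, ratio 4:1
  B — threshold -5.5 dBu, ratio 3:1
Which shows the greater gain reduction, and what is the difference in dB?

A: overshoot 15.5 dB → output overshoot 3.875 dB → GR 11.625 dB.
B: overshoot 3 dB → output overshoot 1 dB → GR 2 dB.
A reduces 9.625 dB more.

A, by 9.625 dB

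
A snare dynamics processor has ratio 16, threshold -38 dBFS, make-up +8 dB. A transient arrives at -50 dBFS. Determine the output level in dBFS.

-50 dBFS is 12 dB below the -38 dBFS threshold, so no gain reduction is applied.
Make-up gain adds 8 dB: -50 + 8 = -42 dBFS.

-42 dBFS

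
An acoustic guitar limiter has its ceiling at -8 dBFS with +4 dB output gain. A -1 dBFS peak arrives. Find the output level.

At ∞:1, everything above -8 dBFS is held at the ceiling.
Output gain then adds 4 dB: -8 + 4 = -4 dBFS.

-4 dBFS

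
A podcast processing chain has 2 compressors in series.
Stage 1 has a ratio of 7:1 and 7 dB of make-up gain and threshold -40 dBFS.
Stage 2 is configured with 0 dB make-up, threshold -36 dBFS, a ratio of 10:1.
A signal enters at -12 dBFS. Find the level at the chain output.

Stage 1: overshoot 28 dB → 28/7 = 4 dB → -36 dBFS; +7 dB make-up → -29 dBFS.
Stage 2: overshoot 7 dB → 7/10 = 0.7 dB → -35.3 dBFS.

-35.3 dBFS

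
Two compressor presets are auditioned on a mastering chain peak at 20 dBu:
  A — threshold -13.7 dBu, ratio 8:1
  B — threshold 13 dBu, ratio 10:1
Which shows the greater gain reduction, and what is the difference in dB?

A, by 23.1875 dB

A: GR = 33.7 − 33.7/8 = 29.4875 dB.
B: GR = 7 − 7/10 = 6.3 dB.
Difference: 23.1875 dB in favour of A.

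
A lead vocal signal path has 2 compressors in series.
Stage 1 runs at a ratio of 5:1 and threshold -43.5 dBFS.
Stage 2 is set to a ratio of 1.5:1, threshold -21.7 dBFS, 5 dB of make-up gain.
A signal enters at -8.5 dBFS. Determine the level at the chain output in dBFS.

Stage 1: -8.5 dBFS is 35 dB over -43.5 dBFS; at 5:1 that becomes 7 dB over, giving -36.5 dBFS.
Stage 2: -36.5 dBFS is at or below the -21.7 dBFS threshold — no compression; make-up brings it to -31.5 dBFS.

-31.5 dBFS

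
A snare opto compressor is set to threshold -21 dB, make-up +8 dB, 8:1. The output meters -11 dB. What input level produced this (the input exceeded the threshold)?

-5 dB

Remove make-up: -11 − 8 = -19 dB.
That's 2 dB above the -21 dB threshold.
Before 8:1 compression the overshoot was 2 × 8 = 16 dB, so input = -21 + 16 = -5 dB.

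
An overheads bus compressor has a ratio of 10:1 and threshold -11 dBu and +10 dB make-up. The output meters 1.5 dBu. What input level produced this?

14 dBu

Stripping the +10 dB make-up gives -8.5 dBu at the gain stage.
Post-compression overshoot = -8.5 − (-11) = 2.5 dB.
Undo the ratio: input overshoot = 2.5 × 10 = 25 dB, giving input = 14 dBu.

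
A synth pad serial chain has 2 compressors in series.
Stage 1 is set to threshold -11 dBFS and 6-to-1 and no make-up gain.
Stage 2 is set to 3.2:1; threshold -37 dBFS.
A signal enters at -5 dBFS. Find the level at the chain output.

-28.5625 dBFS

Stage 1: 6 dB above -11 dBFS, reduced 6:1 to 1 dB above → -10 dBFS.
Stage 2: -10 dBFS is 27 dB over -37 dBFS; at 3.2:1 that becomes 8.4375 dB over, giving -28.5625 dBFS.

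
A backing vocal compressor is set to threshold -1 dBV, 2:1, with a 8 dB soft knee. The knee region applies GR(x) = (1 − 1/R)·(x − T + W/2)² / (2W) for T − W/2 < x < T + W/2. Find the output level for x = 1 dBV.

x − T + W/2 = 1 − (-1) + 4 = 6.
GR = (1 − 1/2) × 6² / 16 = 0.5 × 36 / 16 = 1.125 dB.
Output = 1 − 1.125 = -0.125 dBV.

-0.125 dBV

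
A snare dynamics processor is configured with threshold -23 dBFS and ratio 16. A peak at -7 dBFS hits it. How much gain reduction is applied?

The signal is 16 dB above threshold.
After 16:1 compression the overshoot becomes 16/16 = 1 dB.
Gain reduction = 16 − 1 = 15 dB.

15 dB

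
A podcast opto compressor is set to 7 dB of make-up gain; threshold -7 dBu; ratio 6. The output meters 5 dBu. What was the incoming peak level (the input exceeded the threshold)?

23 dBu

Stripping the +7 dB make-up gives -2 dBu at the gain stage.
That's 5 dB above the -7 dBu threshold.
Input overshoot = R × output overshoot = 30 dB → input = -7 + 30 = 23 dBu.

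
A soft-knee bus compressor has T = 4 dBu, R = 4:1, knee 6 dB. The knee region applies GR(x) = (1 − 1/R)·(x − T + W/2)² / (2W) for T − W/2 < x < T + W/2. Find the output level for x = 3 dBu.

2.75 dBu

x − T + W/2 = 3 − 4 + 3 = 2.
GR = (1 − 1/4) × 2² / 12 = 0.75 × 4 / 12 = 0.25 dB.
Output = 3 − 0.25 = 2.75 dBu.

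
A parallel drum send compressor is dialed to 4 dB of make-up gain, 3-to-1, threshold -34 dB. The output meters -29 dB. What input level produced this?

-31 dB

Stripping the +4 dB make-up gives -33 dB at the gain stage.
The compressed level sits -33 − (-34) = 1 dB over threshold.
Input overshoot = R × output overshoot = 3 dB → input = -34 + 3 = -31 dB.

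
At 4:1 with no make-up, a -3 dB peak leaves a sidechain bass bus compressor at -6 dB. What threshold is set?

Input is 4 dB above T (since output overshoot × R = input overshoot: (-6 − T)·4 = -3 − T gives T = -7 dB).
Check: -7 + (-3 − (-7))/4 = -7 + 1 = -6 dB. ✓

-7 dB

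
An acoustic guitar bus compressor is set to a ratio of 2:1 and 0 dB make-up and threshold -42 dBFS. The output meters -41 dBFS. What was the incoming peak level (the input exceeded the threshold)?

-40 dBFS

The compressed level sits -41 − (-42) = 1 dB over threshold.
Input overshoot = R × output overshoot = 2 dB → input = -42 + 2 = -40 dBFS.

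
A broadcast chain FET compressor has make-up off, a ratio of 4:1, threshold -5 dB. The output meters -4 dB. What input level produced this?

That's 1 dB above the -5 dB threshold.
Before 4:1 compression the overshoot was 1 × 4 = 4 dB, so input = -5 + 4 = -1 dB.

-1 dB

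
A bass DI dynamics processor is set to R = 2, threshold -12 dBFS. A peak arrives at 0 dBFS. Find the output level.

-6 dBFS

0 dBFS sits 12 dB over threshold.
The 12 dB excess becomes 6 dB after 2:1 reduction.
That puts the output at -6 dBFS.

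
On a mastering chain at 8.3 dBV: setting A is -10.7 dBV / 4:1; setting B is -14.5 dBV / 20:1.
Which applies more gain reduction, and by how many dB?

B, by 7.41 dB

A: overshoot 19 dB → output overshoot 4.75 dB → GR 14.25 dB.
B: overshoot 22.8 dB → output overshoot 1.14 dB → GR 21.66 dB.
B reduces 7.41 dB more.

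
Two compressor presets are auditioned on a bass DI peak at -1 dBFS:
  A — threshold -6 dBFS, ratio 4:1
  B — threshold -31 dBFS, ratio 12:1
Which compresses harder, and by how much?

B, by 23.75 dB

A: 5 dB over, compressed to 1.25 dB over, so 3.75 dB of GR.
B: 30 dB over, compressed to 2.5 dB over, so 27.5 dB of GR.
Difference: 23.75 dB in favour of B.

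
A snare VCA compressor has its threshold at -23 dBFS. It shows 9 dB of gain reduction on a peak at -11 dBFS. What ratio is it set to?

Input overshoot = -11 − (-23) = 12 dB.
Output overshoot = 12 − 9 = 3 dB.
Ratio = input overshoot / output overshoot = 12 / 3 = 4.

4:1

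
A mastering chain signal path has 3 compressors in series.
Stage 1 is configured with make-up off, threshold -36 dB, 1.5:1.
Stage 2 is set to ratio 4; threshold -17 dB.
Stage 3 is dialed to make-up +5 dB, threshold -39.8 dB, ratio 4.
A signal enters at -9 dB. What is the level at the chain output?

-29.35 dB

Stage 1: 27 dB above -36 dB, reduced 1.5:1 to 18 dB above → -18 dB.
Stage 2: below threshold (-18 ≤ -17); passes unchanged; output -18 dB.
Stage 3: 21.8 dB above -39.8 dB, reduced 4:1 to 5.45 dB above → -34.35 dB; +5 dB make-up → -29.35 dB.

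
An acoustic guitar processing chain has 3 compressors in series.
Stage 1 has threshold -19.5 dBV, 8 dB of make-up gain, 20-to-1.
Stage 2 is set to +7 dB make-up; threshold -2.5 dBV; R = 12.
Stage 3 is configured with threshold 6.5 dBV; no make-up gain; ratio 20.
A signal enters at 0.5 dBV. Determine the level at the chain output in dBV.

-3.5 dBV

Stage 1: overshoot 20 dB → 20/20 = 1 dB → -18.5 dBV; +8 dB make-up → -10.5 dBV.
Stage 2: -10.5 dBV ≤ -2.5 dBV, so stage 2 doesn't engage; make-up brings it to -3.5 dBV.
Stage 3: -3.5 dBV is at or below the 6.5 dBV threshold — no compression; output -3.5 dBV.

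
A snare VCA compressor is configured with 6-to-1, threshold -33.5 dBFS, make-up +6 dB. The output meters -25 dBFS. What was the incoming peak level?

Remove make-up: -25 − 6 = -31 dBFS.
That's 2.5 dB above the -33.5 dBFS threshold.
Before 6:1 compression the overshoot was 2.5 × 6 = 15 dB, so input = -33.5 + 15 = -18.5 dBFS.

-18.5 dBFS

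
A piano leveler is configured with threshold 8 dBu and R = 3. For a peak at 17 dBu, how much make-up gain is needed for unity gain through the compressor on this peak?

Without make-up, output = threshold + overshoot/3 = 8 + 3 = 11 dBu.
Gap to target: 6 dB.

6 dB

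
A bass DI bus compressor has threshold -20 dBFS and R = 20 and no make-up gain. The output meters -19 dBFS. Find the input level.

0 dBFS

The compressed level sits -19 − (-20) = 1 dB over threshold.
Before 20:1 compression the overshoot was 1 × 20 = 20 dB, so input = -20 + 20 = 0 dBFS.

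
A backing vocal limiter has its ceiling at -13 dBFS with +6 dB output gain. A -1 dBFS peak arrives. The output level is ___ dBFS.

At ∞:1, everything above -13 dBFS is held at the ceiling.
Output gain then adds 6 dB: -13 + 6 = -7 dBFS.

-7 dBFS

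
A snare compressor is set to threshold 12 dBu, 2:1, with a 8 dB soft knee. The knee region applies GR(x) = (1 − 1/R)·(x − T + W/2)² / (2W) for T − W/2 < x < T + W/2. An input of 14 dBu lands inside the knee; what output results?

12.875 dBu

x − T + W/2 = 14 − 12 + 4 = 6.
GR = (1 − 1/2) × 6² / 16 = 0.5 × 36 / 16 = 1.125 dB.
Output = 14 − 1.125 = 12.875 dBu.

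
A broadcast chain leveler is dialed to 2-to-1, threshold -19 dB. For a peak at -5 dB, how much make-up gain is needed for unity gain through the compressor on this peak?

Without make-up, output = threshold + overshoot/2 = -19 + 7 = -12 dB.
Gap to target: 7 dB.

7 dB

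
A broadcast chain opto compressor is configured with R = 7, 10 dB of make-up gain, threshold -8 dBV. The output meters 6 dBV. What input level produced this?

20 dBV

Remove make-up: 6 − 10 = -4 dBV.
That's 4 dB above the -8 dBV threshold.
Before 7:1 compression the overshoot was 4 × 7 = 28 dB, so input = -8 + 28 = 20 dBV.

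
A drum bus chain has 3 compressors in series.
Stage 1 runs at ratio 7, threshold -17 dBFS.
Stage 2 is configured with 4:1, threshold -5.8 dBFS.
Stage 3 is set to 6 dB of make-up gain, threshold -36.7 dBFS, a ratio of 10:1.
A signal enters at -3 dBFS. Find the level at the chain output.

Stage 1: -3 dBFS is 14 dB over -17 dBFS; at 7:1 that becomes 2 dB over, giving -15 dBFS.
Stage 2: -15 dBFS is at or below the -5.8 dBFS threshold — no compression; output -15 dBFS.
Stage 3: 21.7 dB above -36.7 dBFS, reduced 10:1 to 2.17 dB above → -34.53 dBFS; +6 dB make-up → -28.53 dBFS.

-28.53 dBFS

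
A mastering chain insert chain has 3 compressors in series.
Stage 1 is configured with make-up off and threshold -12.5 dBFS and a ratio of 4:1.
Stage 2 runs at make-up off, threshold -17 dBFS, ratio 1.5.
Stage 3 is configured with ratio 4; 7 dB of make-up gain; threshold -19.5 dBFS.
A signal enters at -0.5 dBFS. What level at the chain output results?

Stage 1: -0.5 dBFS is 12 dB over -12.5 dBFS; at 4:1 that becomes 3 dB over, giving -9.5 dBFS.
Stage 2: -9.5 dBFS is 7.5 dB over -17 dBFS; at 1.5:1 that becomes 5 dB over, giving -12 dBFS.
Stage 3: 7.5 dB above -19.5 dBFS, reduced 4:1 to 1.875 dB above → -17.625 dBFS; +7 dB make-up → -10.625 dBFS.

-10.625 dBFS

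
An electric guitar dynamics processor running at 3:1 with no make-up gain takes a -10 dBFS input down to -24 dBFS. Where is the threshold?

-31 dBFS

Gain reduction = -10 − (-24) = 14 dB; output overshoot = GR / (R − 1) = 14 / 2 = 7 dB.
Threshold = output − output overshoot = -24 − 7 = -31 dBFS.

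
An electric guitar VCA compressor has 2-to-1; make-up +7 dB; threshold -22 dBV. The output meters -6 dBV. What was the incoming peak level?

Stripping the +7 dB make-up gives -13 dBV at the gain stage.
Post-compression overshoot = -13 − (-22) = 9 dB.
Undo the ratio: input overshoot = 9 × 2 = 18 dB, giving input = -4 dBV.

-4 dBV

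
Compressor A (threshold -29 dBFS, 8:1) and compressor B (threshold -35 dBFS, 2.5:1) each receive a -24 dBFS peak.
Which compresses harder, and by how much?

A: overshoot 5 dB → output overshoot 0.625 dB → GR 4.375 dB.
B: overshoot 11 dB → output overshoot 4.4 dB → GR 6.6 dB.
B applies 2.225 dB more gain reduction.

B, by 2.225 dB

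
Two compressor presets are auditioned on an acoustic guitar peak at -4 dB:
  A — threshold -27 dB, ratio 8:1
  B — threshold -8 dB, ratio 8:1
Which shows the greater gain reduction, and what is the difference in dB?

A, by 16.625 dB

A: overshoot 23 dB → output overshoot 2.875 dB → GR 20.125 dB.
B: overshoot 4 dB → output overshoot 0.5 dB → GR 3.5 dB.
Difference: 16.625 dB in favour of A.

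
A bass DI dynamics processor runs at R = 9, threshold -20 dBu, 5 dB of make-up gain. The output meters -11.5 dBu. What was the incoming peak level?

11.5 dBu

Remove make-up: -11.5 − 5 = -16.5 dBu.
Post-compression overshoot = -16.5 − (-20) = 3.5 dB.
Before 9:1 compression the overshoot was 3.5 × 9 = 31.5 dB, so input = -20 + 31.5 = 11.5 dBu.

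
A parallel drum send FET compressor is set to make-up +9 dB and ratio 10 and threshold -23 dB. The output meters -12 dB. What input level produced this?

Stripping the +9 dB make-up gives -21 dB at the gain stage.
That's 2 dB above the -23 dB threshold.
Before 10:1 compression the overshoot was 2 × 10 = 20 dB, so input = -23 + 20 = -3 dB.

-3 dB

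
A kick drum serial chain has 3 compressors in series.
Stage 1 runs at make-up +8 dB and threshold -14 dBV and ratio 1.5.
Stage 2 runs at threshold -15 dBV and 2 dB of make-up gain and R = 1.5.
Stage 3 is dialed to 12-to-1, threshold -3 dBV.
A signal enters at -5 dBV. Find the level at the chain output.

-3 dBV

Stage 1: overshoot 9 dB → 9/1.5 = 6 dB → -8 dBV; +8 dB make-up → 0 dBV.
Stage 2: overshoot 15 dB → 15/1.5 = 10 dB → -5 dBV; +2 dB make-up → -3 dBV.
Stage 3: below threshold (-3 ≤ -3); passes unchanged; output -3 dBV.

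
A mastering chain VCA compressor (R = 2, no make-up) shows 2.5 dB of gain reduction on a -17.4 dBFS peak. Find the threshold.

-22.4 dBFS

Let T be the threshold. Output overshoot = (input overshoot)/R, so -19.9 − T = (-17.4 − T)/2.
2·(-19.9 − T) = -17.4 − T → 1·T = -39.8 − (-17.4) = -22.4.
T = -22.4/1 = -22.4 dBFS.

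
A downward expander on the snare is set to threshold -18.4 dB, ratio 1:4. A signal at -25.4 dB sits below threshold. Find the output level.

-46.4 dB

Undershoot = (-18.4) − (-25.4) = 7 dB.
At 1:4, that expands to 28 dB under threshold.
Output = -18.4 − 28 = -46.4 dB.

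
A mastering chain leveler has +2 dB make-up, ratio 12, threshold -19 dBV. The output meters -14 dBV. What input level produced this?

Before make-up, the level was -14 − 2 = -16 dBV.
Post-compression overshoot = -16 − (-19) = 3 dB.
Undo the ratio: input overshoot = 3 × 12 = 36 dB, giving input = 17 dBV.

17 dBV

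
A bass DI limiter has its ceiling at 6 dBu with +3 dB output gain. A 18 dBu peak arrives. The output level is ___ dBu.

9 dBu

At ∞:1, everything above 6 dBu is held at the ceiling.
Output gain then adds 3 dB: 6 + 3 = 9 dBu.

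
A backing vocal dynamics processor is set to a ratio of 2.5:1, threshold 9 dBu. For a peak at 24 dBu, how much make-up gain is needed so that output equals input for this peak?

The peak compresses to 9 + 15/2.5 = 15 dBu.
To reach 24 dBu requires 24 − 15 = 9 dB of make-up.

9 dB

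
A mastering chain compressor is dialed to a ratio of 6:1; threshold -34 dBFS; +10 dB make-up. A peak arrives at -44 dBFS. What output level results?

-44 dBFS is 10 dB below the -34 dBFS threshold, so no gain reduction is applied.
Make-up gain adds 10 dB: -44 + 10 = -34 dBFS.

-34 dBFS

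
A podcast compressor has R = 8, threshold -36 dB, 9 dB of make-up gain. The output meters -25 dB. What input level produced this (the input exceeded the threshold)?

-20 dB

Stripping the +9 dB make-up gives -34 dB at the gain stage.
The compressed level sits -34 − (-36) = 2 dB over threshold.
Undo the ratio: input overshoot = 2 × 8 = 16 dB, giving input = -20 dB.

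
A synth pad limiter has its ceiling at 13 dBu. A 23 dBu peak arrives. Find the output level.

At ∞:1, everything above 13 dBu is held at the ceiling.

13 dBu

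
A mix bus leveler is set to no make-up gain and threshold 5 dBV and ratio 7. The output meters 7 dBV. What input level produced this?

19 dBV

Post-compression overshoot = 7 − 5 = 2 dB.
Input overshoot = R × output overshoot = 14 dB → input = 5 + 14 = 19 dBV.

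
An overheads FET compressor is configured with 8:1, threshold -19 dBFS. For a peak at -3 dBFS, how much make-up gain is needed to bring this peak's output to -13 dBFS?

4 dB

The peak compresses to -19 + 16/8 = -17 dBFS.
To reach -13 dBFS requires -13 − (-17) = 4 dB of make-up.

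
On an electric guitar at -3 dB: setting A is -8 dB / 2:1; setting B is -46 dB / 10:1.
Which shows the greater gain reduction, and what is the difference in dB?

B, by 36.2 dB

A: GR = 5 − 5/2 = 2.5 dB.
B: GR = 43 − 43/10 = 38.7 dB.
B reduces 36.2 dB more.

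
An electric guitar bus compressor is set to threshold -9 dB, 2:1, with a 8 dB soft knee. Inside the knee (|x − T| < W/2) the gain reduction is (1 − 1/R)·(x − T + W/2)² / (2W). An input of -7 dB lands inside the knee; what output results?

-8.125 dB

x − T + W/2 = -7 − (-9) + 4 = 6.
GR = (1 − 1/2) × 6² / 16 = 0.5 × 36 / 16 = 1.125 dB.
Output = -7 − 1.125 = -8.125 dB.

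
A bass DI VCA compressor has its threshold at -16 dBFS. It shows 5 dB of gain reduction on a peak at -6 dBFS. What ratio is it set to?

Input overshoot = -6 − (-16) = 10 dB.
Output overshoot = 10 − 5 = 5 dB.
Ratio = input overshoot / output overshoot = 10 / 5 = 2.

2:1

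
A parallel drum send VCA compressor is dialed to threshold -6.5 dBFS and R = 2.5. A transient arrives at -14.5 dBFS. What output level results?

-14.5 dBFS

-14.5 dBFS is 8 dB below the -6.5 dBFS threshold, so no gain reduction is applied.
Output = input = -14.5 dBFS.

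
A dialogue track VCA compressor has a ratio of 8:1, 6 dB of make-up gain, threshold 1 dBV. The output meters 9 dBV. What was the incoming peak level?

Stripping the +6 dB make-up gives 3 dBV at the gain stage.
The compressed level sits 3 − 1 = 2 dB over threshold.
Undo the ratio: input overshoot = 2 × 8 = 16 dB, giving input = 17 dBV.

17 dBV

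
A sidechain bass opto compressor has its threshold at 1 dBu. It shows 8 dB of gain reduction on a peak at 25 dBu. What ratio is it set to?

1.5:1

Input overshoot = 25 − 1 = 24 dB.
Output overshoot = 24 − 8 = 16 dB.
Ratio = input overshoot / output overshoot = 24 / 16 = 1.5.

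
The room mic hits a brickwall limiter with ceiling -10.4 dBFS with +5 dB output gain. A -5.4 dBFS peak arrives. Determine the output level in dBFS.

At ∞:1, everything above -10.4 dBFS is held at the ceiling.
Output gain then adds 5 dB: -10.4 + 5 = -5.4 dBFS.

-5.4 dBFS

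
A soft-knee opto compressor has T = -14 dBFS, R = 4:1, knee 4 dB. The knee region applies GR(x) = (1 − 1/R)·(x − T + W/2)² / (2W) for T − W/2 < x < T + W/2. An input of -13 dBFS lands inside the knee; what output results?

x − T + W/2 = -13 − (-14) + 2 = 3.
GR = (1 − 1/4) × 3² / 8 = 0.75 × 9 / 8 = 0.84375 dB.
Output = -13 − 0.84375 = -13.84375 dBFS.

-13.84375 dBFS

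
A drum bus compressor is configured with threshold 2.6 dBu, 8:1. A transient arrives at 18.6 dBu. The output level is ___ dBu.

The input is 16 dB above the 2.6 dBu threshold.
The 16 dB excess becomes 2 dB after 8:1 reduction.
So the level is 2.6 + 2 = 4.6 dBu.

4.6 dBu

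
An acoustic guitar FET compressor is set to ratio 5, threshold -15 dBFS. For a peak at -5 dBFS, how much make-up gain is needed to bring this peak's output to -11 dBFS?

Overshoot 10 dB → 10/5 = 2 dB after compression, so the compressed level is -15 + 2 = -13 dBFS.
Make-up = target − compressed = -11 − (-13) = 2 dB.

2 dB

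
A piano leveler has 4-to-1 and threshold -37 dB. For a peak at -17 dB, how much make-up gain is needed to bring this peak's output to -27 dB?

The peak compresses to -37 + 20/4 = -32 dB.
To reach -27 dB requires -27 − (-32) = 5 dB of make-up.

5 dB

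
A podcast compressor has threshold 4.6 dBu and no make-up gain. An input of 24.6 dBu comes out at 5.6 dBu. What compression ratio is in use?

Input overshoot = 24.6 − 4.6 = 20 dB; output overshoot = 5.6 − 4.6 = 1 dB.
Ratio = 20 / 1 = 20.

20:1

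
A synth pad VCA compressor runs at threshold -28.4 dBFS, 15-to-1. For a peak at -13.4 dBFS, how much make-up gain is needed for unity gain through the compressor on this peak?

Overshoot 15 dB → 15/15 = 1 dB after compression, so the compressed level is -28.4 + 1 = -27.4 dBFS.
Make-up = target − compressed = -13.4 − (-27.4) = 14 dB.

14 dB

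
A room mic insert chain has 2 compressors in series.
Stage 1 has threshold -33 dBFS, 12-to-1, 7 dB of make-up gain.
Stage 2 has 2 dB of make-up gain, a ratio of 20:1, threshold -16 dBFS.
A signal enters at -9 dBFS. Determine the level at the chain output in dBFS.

-22 dBFS

Stage 1: 24 dB above -33 dBFS, reduced 12:1 to 2 dB above → -31 dBFS; +7 dB make-up → -24 dBFS.
Stage 2: -24 dBFS ≤ -16 dBFS, so stage 2 doesn't engage; make-up brings it to -22 dBFS.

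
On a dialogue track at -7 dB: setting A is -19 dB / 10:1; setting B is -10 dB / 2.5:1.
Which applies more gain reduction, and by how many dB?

A, by 9 dB

A: 12 dB over, compressed to 1.2 dB over, so 10.8 dB of GR.
B: 3 dB over, compressed to 1.2 dB over, so 1.8 dB of GR.
A applies 9 dB more gain reduction.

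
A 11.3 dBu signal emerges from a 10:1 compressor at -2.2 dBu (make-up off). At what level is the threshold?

-3.7 dBu

Input is 15 dB above T (since output overshoot × R = input overshoot: (-2.2 − T)·10 = 11.3 − T gives T = -3.7 dBu).
Check: -3.7 + (11.3 − (-3.7))/10 = -3.7 + 1.5 = -2.2 dBu. ✓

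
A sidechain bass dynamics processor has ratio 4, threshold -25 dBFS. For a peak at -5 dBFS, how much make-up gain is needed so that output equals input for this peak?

Overshoot 20 dB → 20/4 = 5 dB after compression, so the compressed level is -25 + 5 = -20 dBFS.
Make-up = target − compressed = -5 − (-20) = 15 dB.

15 dB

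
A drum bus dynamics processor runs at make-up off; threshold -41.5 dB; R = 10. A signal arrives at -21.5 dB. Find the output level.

-39.5 dB

Overshoot: -21.5 − (-41.5) = 20 dB.
At 10:1 the overshoot is divided by 10, leaving 2 dB above threshold.
That puts the output at -39.5 dB.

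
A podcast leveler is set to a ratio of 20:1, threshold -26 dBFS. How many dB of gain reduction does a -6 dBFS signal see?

19 dB

Overshoot = -6 − (-26) = 20 dB.
A 20:1 ratio leaves 1 dB of that excess.
So the signal is attenuated by 20 − 1 = 19 dB.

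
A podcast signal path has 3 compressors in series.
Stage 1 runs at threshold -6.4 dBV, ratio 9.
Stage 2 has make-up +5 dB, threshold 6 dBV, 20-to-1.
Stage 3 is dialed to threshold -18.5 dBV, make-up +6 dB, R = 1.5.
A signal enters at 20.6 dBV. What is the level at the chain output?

Stage 1: overshoot 27 dB → 27/9 = 3 dB → -3.4 dBV.
Stage 2: -3.4 dBV ≤ 6 dBV, so stage 2 doesn't engage; make-up brings it to 1.6 dBV.
Stage 3: 20.1 dB above -18.5 dBV, reduced 1.5:1 to 13.4 dB above → -5.1 dBV; +6 dB make-up → 0.9 dBV.

0.9 dBV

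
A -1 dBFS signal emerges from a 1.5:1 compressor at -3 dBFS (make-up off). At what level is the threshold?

-7 dBFS

Input is 6 dB above T (since output overshoot × R = input overshoot: (-3 − T)·1.5 = -1 − T gives T = -7 dBFS).
Check: -7 + (-1 − (-7))/1.5 = -7 + 4 = -3 dBFS. ✓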